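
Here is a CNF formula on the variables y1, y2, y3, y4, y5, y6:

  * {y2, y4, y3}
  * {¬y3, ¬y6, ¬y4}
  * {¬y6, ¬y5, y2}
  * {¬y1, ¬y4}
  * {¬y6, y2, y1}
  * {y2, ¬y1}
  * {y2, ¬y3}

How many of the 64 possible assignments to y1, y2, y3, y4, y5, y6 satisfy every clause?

Split on y2, then y1.
  y2=T, y1=T: forces y4=F; y3, y5, y6 free → 2^3 = 8.
  y2=T, y1=F: y5 free; 7 ways for (y3,y4,y6) × 2^1 = 14.
  y2=F, y1=T: a clause becomes empty — 0.
  y2=F, y1=F: remaining (y3,y4,y5,y6) ∈ {(F,T,F,F); (F,T,T,F)} — 2.
Total: 8 + 14 + 0 + 2 = 24.

24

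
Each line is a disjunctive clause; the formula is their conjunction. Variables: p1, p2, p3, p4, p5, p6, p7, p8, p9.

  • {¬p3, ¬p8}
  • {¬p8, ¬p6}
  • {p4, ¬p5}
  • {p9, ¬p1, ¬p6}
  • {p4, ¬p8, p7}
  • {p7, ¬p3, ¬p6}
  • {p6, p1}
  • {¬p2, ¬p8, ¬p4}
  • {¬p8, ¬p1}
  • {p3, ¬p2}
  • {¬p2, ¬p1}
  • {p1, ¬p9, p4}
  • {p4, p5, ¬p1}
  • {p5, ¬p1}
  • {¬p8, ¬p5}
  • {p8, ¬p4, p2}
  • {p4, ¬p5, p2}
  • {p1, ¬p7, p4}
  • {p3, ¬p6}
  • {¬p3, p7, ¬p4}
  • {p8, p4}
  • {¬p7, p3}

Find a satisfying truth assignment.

Try p1 = False.
  then p6 is forced to True.
  then p8 is forced to False.
  then p3 is forced to True.
  then p7 is forced to True.
  then p4 is forced to True.
  then p2 is forced to True.
p5, p9 are now unconstrained; take p5 = True, p9 = True.
Every clause has at least one true literal under this assignment.

p1=0, p2=1, p3=1, p4=1, p5=1, p6=1, p7=1, p8=0, p9=1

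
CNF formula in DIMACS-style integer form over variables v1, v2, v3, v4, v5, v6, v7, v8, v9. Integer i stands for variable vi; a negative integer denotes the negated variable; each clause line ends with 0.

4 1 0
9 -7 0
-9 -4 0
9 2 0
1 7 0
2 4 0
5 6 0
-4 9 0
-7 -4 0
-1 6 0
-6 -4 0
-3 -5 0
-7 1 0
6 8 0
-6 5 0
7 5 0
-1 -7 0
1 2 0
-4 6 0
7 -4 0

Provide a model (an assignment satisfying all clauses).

v1=1, v2=1, v3=0, v4=0, v5=1, v6=1, v7=0, v8=1, v9=0

Pure literal: v2 appears only positively; assign v2 = True.
v3 occurs only negated in the remaining clauses — set v3 = False.
Set v1 = True and propagate.
  then v6 is forced to True.
  then v4 is forced to False.
  then v5 is forced to True.
  then v7 is forced to False.
v8, v9 are now unconstrained; take v8 = True, v9 = False.
Every clause has at least one true literal under this assignment.
Check each clause:
  1. {v4, v1} — v1 is true.
  2. {v9, ¬v7} — ¬v7 is true.
  3. {¬v4, ¬v9} — ¬v4 is true.
  4. {v9, v2} — v2 is true.
  5. {v7, v1} — v1 is true.
  6. {v4, v2} — v2 is true.
  7. {v5, v6} — v5 is true.
  8. {¬v4, v9} — ¬v4 is true.
  9. {¬v4, ¬v7} — ¬v7 is true.
  10. {¬v1, v6} — v6 is true.
  11. {¬v4, ¬v6} — ¬v4 is true.
  12. {¬v3, ¬v5} — ¬v3 is true.
  13. {v1, ¬v7} — v1 is true.
  14. {v6, v8} — v8 is true.
  15. {v5, ¬v6} — v5 is true.
  16. {v7, v5} — v5 is true.
  17. {¬v7, ¬v1} — ¬v7 is true.
  18. {v1, v2} — v1 is true.
  19. {¬v4, v6} — ¬v4 is true.
  20. {v7, ¬v4} — ¬v4 is true.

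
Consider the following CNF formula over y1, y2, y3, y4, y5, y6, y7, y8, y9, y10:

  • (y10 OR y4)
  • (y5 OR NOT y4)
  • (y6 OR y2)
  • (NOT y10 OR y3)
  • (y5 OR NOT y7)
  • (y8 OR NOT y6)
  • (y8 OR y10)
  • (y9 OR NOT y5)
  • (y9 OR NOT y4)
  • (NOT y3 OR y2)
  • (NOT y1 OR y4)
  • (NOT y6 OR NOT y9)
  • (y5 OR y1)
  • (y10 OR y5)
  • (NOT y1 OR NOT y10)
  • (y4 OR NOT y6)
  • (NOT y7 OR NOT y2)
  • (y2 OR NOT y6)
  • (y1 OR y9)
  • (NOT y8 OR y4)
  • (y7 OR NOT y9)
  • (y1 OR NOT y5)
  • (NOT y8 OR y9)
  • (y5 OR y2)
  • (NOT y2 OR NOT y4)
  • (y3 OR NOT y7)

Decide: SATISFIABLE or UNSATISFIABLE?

UNSATISFIABLE

y4 = True:
  propagation gives y5=True, y9=True, y6=False, y2=True; an empty clause results — contradiction.
y4 = False:
  propagation gives y10=True, y3=True, y2=True, y1=False; an empty clause results — contradiction.
Every branch closes, so no satisfying assignment exists.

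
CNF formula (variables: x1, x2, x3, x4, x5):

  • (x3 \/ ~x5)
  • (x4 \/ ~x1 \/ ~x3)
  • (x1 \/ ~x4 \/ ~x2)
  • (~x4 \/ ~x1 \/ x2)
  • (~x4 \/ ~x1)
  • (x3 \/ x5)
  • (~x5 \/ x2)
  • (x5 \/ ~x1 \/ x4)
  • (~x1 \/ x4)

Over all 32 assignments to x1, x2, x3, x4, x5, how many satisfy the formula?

4

The models are:
  x1=0 x2=0 x3=1 x4=0 x5=0
  x1=0 x2=0 x3=1 x4=1 x5=0
  x1=0 x2=1 x3=1 x4=0 x5=0
  x1=0 x2=1 x3=1 x4=0 x5=1
Count: 4.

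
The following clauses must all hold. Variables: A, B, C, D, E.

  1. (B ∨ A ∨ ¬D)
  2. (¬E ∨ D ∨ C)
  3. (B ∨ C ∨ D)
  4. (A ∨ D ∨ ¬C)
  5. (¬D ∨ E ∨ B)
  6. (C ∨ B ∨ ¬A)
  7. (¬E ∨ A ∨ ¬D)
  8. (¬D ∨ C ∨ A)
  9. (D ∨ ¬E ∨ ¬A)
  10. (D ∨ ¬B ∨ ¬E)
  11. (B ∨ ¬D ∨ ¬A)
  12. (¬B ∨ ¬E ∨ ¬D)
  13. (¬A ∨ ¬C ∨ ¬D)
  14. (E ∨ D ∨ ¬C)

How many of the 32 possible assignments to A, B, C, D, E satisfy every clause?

4

Satisfying assignments:
  A=0 B=1 C=0 D=0 E=0
  A=0 B=1 C=1 D=1 E=0
  A=1 B=1 C=0 D=0 E=0
  A=1 B=1 C=0 D=1 E=0
That's 4 in total.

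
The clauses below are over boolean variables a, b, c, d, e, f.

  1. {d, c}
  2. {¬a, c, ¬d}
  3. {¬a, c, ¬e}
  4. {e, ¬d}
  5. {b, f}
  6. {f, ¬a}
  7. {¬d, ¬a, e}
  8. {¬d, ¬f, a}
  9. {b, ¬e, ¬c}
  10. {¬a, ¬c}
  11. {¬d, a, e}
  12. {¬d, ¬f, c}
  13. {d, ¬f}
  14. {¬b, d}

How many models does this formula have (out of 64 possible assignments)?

Satisfying assignments:
  a=F b=T c=F d=T e=T f=F
  a=F b=T c=T d=T e=T f=F
That's 2 in total.

2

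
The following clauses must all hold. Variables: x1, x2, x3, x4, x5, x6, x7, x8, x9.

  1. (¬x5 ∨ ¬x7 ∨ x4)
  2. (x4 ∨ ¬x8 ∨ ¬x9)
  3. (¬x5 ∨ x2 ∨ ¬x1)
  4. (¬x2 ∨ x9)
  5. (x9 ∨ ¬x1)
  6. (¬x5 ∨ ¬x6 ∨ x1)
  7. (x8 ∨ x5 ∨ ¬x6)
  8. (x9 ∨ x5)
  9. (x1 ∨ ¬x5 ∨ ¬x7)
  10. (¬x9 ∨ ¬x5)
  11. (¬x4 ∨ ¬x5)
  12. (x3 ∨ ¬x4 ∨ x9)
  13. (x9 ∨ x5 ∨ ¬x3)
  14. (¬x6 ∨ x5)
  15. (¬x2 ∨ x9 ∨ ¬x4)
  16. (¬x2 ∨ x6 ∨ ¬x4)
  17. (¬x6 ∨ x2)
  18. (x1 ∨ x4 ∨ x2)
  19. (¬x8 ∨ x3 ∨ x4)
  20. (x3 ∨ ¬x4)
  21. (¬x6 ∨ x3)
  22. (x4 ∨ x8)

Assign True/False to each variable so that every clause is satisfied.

x1 = False, x2 = False, x3 = True, x4 = True, x5 = False, x6 = False, x7 = True, x8 = False, x9 = True

Check each clause:
  1. (¬x7 ∨ ¬x5 ∨ x4) — ¬x5 is true.
  2. (¬x9 ∨ x4 ∨ ¬x8) — ¬x8 is true.
  3. (¬x5 ∨ ¬x1 ∨ x2) — ¬x5 is true.
  4. (x9 ∨ ¬x2) — x9 is true.
  5. (¬x1 ∨ x9) — x9 is true.
  6. (x1 ∨ ¬x5 ∨ ¬x6) — ¬x6 is true.
  7. (¬x6 ∨ x5 ∨ x8) — ¬x6 is true.
  8. (x9 ∨ x5) — x9 is true.
  9. (x1 ∨ ¬x5 ∨ ¬x7) — ¬x5 is true.
  10. (¬x5 ∨ ¬x9) — ¬x5 is true.
  11. (¬x4 ∨ ¬x5) — ¬x5 is true.
  12. (¬x4 ∨ x3 ∨ x9) — x9 is true.
  13. (x5 ∨ x9 ∨ ¬x3) — x9 is true.
  14. (¬x6 ∨ x5) — ¬x6 is true.
  15. (¬x2 ∨ ¬x4 ∨ x9) — x9 is true.
  16. (x6 ∨ ¬x2 ∨ ¬x4) — ¬x2 is true.
  17. (x2 ∨ ¬x6) — ¬x6 is true.
  18. (x4 ∨ x1 ∨ x2) — x4 is true.
  19. (x3 ∨ x4 ∨ ¬x8) — ¬x8 is true.
  20. (¬x4 ∨ x3) — x3 is true.
  21. (x3 ∨ ¬x6) — ¬x6 is true.
  22. (x8 ∨ x4) — x4 is true.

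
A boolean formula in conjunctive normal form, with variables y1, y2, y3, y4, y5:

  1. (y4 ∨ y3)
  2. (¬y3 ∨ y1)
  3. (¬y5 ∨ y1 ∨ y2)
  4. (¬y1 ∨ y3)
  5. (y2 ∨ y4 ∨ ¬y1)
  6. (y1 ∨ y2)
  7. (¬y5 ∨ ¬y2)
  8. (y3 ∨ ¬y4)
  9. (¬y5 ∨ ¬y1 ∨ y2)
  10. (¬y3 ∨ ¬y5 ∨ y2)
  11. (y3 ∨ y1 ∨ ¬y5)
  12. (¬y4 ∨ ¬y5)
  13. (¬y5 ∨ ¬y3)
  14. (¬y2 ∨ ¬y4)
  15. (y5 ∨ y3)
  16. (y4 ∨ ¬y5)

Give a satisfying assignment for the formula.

Try y1 = True.
  then y3 is forced to True.
  then y5 is forced to False.
Set y2 = False and propagate.
  then y4 is forced to True.
Every clause has at least one true literal under this assignment.

y1=1, y2=0, y3=1, y4=1, y5=0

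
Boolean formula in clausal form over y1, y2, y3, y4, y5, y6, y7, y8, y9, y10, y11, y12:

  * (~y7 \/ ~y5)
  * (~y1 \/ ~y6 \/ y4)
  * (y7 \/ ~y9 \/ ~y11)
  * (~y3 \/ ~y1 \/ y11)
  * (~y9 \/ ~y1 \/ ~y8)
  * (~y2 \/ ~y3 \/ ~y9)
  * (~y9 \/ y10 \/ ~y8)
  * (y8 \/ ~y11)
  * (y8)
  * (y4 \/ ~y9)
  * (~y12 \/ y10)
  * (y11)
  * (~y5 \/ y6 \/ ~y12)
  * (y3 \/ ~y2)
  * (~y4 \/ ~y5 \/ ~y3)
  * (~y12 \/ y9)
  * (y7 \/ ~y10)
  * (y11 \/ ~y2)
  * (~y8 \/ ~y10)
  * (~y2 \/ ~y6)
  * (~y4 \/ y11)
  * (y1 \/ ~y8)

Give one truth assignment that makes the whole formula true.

y1=True, y2=False, y3=False, y4=True, y5=False, y6=True, y7=False, y8=True, y9=False, y10=False, y11=True, y12=False

Check each clause:
  1. (~y7 \/ ~y5) — ~y7 is true.
  2. (y4 \/ ~y6 \/ ~y1) — y4 is true.
  3. (~y9 \/ y7 \/ ~y11) — ~y9 is true.
  4. (y11 \/ ~y1 \/ ~y3) — y11 is true.
  5. (~y9 \/ ~y1 \/ ~y8) — ~y9 is true.
  6. (~y9 \/ ~y3 \/ ~y2) — ~y3 is true.
  7. (y10 \/ ~y8 \/ ~y9) — ~y9 is true.
  8. (~y11 \/ y8) — y8 is true.
  9. (y8) — y8 is true.
  10. (~y9 \/ y4) — y4 is true.
  11. (y10 \/ ~y12) — ~y12 is true.
  12. (y11) — y11 is true.
  13. (~y5 \/ y6 \/ ~y12) — ~y5 is true.
  14. (y3 \/ ~y2) — ~y2 is true.
  15. (~y4 \/ ~y3 \/ ~y5) — ~y5 is true.
  16. (y9 \/ ~y12) — ~y12 is true.
  17. (y7 \/ ~y10) — ~y10 is true.
  18. (y11 \/ ~y2) — y11 is true.
  19. (~y10 \/ ~y8) — ~y10 is true.
  20. (~y6 \/ ~y2) — ~y2 is true.
  21. (~y4 \/ y11) — y11 is true.
  22. (~y8 \/ y1) — y1 is true.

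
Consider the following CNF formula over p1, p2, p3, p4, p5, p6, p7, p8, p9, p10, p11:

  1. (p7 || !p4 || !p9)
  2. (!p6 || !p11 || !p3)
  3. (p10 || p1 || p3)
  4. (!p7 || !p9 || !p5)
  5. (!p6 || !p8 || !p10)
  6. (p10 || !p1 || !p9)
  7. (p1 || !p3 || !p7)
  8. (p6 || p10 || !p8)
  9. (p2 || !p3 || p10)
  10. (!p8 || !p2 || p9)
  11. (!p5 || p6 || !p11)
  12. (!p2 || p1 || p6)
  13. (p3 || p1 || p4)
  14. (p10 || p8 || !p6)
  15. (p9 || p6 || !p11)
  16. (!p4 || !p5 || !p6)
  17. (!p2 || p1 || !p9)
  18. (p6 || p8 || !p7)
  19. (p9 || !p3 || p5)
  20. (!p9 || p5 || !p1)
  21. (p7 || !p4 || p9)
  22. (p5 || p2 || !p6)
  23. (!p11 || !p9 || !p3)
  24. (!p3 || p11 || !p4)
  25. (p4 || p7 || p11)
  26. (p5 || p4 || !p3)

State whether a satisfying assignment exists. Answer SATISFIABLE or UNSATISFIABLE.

SATISFIABLE

Branch on p1: take p1 = True.
Branch on p2: take p2 = True.
Set p3 = False and propagate.
For the remaining variables, p4 = False, p5 = False, p6 = True, p7 = True, p8 = False, p9 = False, p10 = True, p11 = False works.
Every clause has at least one true literal under this assignment.
So p1=1  p2=1  p3=0  p4=0  p5=0  p6=1  p7=1  p8=0  p9=0  p10=1  p11=0 is a satisfying assignment.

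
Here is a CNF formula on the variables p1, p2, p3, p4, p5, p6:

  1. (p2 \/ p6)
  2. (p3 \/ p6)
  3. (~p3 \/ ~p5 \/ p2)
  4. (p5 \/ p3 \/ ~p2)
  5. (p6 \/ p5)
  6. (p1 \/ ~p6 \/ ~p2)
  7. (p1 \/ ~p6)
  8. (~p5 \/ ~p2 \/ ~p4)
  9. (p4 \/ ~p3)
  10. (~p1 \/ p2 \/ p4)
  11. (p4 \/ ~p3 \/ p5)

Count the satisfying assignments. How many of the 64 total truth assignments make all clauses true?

Satisfying assignments:
  p1=T p2=F p3=F p4=T p5=F p6=T
  p1=T p2=F p3=F p4=T p5=T p6=T
  p1=T p2=F p3=T p4=T p5=F p6=T
  p1=T p2=T p3=F p4=F p5=T p6=T
  p1=T p2=T p3=T p4=T p5=F p6=T
Count: 5.

5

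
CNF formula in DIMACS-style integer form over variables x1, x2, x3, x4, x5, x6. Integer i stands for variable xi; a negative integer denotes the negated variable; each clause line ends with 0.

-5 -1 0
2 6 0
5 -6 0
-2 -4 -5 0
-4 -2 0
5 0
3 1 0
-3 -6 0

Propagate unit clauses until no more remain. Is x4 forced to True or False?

(x5) is a unit clause: x5 = True.
(!x1 || !x5) with x5 = True leaves only !x1, so x1 = False.
(x1 || x3): since x1 = False, the clause reduces to (x3). x3 = True.
In (!x3 || !x6), !x3 is now false; !x6 must hold, so x6 = False.
In (x2 || x6), x6 is now false; x2 must hold, so x2 = True.
(!x4 || !x5 || !x2) with x5 = True, x2 = True leaves only !x4, so x4 = False.

False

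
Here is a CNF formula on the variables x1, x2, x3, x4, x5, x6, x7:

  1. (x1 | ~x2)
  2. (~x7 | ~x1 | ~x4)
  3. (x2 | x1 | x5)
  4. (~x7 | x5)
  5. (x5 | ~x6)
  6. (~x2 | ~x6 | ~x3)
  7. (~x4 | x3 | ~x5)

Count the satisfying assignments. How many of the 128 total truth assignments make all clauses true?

Split on x5, then x1.
  x5=T, x1=T: 17 of the 32 assignments to (x2,x3,x4,x6,x7) work.
  x5=T, x1=F: x6, x7 free; 3 ways for (x2,x3,x4) × 2^2 = 12.
  x5=F, x1=T: forces x6=F; x7=F; x2, x3, x4 free → 2^3 = 8.
  x5=F, x1=F: a clause becomes empty — 0.
Total: 17 + 12 + 8 + 0 = 37.

37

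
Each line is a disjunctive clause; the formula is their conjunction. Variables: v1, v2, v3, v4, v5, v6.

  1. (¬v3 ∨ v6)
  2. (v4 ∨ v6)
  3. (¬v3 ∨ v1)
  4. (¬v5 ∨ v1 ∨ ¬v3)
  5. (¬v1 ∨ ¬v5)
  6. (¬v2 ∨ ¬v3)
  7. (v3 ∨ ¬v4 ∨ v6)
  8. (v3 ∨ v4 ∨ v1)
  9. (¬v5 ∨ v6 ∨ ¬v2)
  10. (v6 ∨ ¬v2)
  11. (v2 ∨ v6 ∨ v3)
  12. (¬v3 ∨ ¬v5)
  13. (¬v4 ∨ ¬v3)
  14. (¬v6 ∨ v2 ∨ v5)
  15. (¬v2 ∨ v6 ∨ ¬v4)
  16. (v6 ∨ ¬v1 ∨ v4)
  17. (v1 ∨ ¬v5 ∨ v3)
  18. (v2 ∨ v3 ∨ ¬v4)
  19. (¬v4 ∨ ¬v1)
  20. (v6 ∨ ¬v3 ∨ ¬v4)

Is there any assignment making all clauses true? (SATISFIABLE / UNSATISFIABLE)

SATISFIABLE

Try v1 = False.
  then v3 is forced to False.
  then v4 is forced to True.
  then v6 is forced to True.
  then v5 is forced to False.
  then v2 is forced to True.
So v1 = False, v2 = True, v3 = False, v4 = True, v5 = False, v6 = True is a satisfying assignment.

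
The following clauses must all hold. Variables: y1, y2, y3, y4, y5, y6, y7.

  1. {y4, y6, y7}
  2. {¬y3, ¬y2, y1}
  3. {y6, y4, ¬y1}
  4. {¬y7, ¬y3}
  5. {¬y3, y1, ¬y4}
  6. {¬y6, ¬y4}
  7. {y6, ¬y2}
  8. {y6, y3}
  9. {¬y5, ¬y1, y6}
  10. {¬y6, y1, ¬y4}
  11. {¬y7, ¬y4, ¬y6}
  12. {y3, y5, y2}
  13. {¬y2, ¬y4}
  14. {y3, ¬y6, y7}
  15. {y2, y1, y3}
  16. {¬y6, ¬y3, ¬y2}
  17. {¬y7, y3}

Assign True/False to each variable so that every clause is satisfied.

y1=True, y2=False, y3=True, y4=True, y5=False, y6=False, y7=False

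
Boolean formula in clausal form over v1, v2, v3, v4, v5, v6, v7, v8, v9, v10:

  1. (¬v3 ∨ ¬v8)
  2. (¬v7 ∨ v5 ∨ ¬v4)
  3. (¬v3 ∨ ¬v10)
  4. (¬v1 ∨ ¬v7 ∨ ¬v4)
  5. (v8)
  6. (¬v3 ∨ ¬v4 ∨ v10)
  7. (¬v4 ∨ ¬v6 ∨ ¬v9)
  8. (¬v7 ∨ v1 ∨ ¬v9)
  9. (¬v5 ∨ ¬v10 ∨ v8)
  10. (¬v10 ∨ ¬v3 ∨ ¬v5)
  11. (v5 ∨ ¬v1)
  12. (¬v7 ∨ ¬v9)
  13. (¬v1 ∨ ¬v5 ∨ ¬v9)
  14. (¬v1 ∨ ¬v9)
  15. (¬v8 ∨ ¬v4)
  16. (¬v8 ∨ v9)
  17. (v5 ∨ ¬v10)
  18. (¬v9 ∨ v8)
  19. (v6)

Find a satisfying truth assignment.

v1 = False, v2 = False, v3 = False, v4 = False, v5 = True, v6 = True, v7 = False, v8 = True, v9 = True, v10 = False

Check each clause:
  1. (¬v3 ∨ ¬v8) — ¬v3 is true.
  2. (v5 ∨ ¬v7 ∨ ¬v4) — ¬v7 is true.
  3. (¬v10 ∨ ¬v3) — ¬v3 is true.
  4. (¬v4 ∨ ¬v1 ∨ ¬v7) — ¬v7 is true.
  5. (v8) — v8 is true.
  6. (¬v4 ∨ v10 ∨ ¬v3) — ¬v4 is true.
  7. (¬v6 ∨ ¬v4 ∨ ¬v9) — ¬v4 is true.
  8. (v1 ∨ ¬v9 ∨ ¬v7) — ¬v7 is true.
  9. (v8 ∨ ¬v5 ∨ ¬v10) — v8 is true.
  10. (¬v5 ∨ ¬v3 ∨ ¬v10) — ¬v3 is true.
  11. (v5 ∨ ¬v1) — v5 is true.
  12. (¬v9 ∨ ¬v7) — ¬v7 is true.
  13. (¬v9 ∨ ¬v5 ∨ ¬v1) — ¬v1 is true.
  14. (¬v9 ∨ ¬v1) — ¬v1 is true.
  15. (¬v8 ∨ ¬v4) — ¬v4 is true.
  16. (¬v8 ∨ v9) — v9 is true.
  17. (v5 ∨ ¬v10) — v5 is true.
  18. (v8 ∨ ¬v9) — v8 is true.
  19. (v6) — v6 is true.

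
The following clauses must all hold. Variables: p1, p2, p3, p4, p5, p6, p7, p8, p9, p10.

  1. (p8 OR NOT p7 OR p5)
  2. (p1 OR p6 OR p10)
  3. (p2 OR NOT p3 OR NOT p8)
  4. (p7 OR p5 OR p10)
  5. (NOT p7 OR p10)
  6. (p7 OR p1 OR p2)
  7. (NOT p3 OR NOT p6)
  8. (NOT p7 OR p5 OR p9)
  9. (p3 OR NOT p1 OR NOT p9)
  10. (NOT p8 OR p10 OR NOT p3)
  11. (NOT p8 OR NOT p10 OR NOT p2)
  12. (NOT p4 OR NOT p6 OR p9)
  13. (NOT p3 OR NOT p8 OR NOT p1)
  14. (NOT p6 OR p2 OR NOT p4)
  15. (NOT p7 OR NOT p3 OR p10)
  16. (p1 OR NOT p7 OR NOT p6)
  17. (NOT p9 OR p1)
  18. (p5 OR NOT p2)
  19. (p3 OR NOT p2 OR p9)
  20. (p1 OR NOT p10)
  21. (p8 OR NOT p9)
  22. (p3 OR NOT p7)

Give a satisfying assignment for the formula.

p1=True, p2=False, p3=False, p4=False, p5=True, p6=False, p7=False, p8=True, p9=False, p10=True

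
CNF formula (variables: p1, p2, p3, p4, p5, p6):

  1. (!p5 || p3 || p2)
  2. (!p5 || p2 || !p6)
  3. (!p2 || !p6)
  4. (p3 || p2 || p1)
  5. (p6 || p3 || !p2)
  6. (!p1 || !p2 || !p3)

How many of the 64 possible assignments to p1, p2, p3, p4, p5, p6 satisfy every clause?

Split on p2, then p3.
  p2=1, p3=1: remaining (p1,p4,p5,p6) ∈ {(0,0,0,0); (0,0,1,0); (0,1,0,0); (0,1,1,0)} — 4.
  p2=1, p3=0: a clause becomes empty — 0.
  p2=0, p3=1: p1, p4 free; 3 ways for (p5,p6) × 2^2 = 12.
  p2=0, p3=0: remaining (p1,p4,p5,p6) ∈ {(1,0,0,0); (1,0,0,1); (1,1,0,0); (1,1,0,1)} — 4.
Total: 4 + 0 + 12 + 4 = 20.

20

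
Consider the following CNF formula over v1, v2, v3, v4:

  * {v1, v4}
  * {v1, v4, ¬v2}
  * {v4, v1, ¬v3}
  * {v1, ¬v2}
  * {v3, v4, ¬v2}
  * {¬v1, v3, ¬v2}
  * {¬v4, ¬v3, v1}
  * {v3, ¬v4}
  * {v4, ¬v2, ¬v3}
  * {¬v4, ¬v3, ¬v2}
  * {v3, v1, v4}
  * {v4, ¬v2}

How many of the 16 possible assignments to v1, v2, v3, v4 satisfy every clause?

The models are:
  v1=T v2=F v3=F v4=F
  v1=T v2=F v3=T v4=F
  v1=T v2=F v3=T v4=T
Count: 3.

3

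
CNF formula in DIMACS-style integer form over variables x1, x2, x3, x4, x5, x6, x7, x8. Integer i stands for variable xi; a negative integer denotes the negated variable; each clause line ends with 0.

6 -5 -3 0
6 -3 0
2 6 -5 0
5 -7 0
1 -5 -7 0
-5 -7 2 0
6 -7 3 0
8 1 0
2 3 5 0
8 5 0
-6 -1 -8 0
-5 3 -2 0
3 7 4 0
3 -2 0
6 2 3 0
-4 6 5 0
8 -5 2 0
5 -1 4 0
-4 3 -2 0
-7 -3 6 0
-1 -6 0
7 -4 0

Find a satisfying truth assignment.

x1=F, x2=F, x3=T, x4=F, x5=T, x6=T, x7=F, x8=T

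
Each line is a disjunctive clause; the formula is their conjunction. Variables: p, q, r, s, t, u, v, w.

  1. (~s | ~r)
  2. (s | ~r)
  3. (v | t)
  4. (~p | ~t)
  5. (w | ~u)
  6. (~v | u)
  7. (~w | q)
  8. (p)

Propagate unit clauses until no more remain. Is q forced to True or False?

True

Unit clause (p) sets p = True.
(~t | ~p): since p = True, the clause reduces to (~t). t = False.
From (t | v) and t = False: v = True.
In (u | ~v), ~v is now false; u must hold, so u = True.
From (~u | w) and u = True: w = True.
From (q | ~w) and w = True: q = True.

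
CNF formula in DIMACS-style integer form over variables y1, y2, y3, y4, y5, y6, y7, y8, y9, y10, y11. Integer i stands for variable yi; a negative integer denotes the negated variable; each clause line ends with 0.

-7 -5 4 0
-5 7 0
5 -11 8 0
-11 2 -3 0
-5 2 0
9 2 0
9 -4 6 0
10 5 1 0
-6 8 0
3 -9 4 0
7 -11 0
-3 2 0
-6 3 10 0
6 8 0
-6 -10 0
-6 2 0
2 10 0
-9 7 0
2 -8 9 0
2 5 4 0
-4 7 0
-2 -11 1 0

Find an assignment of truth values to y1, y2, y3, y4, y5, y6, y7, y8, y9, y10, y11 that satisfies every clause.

y1=T, y2=T, y3=T, y4=F, y5=F, y6=T, y7=F, y8=T, y9=F, y10=F, y11=F

Check each clause:
  1. (y4 OR NOT y5 OR NOT y7) — NOT y7 is true.
  2. (NOT y5 OR y7) — NOT y5 is true.
  3. (NOT y11 OR y5 OR y8) — y8 is true.
  4. (NOT y11 OR y2 OR NOT y3) — y2 is true.
  5. (y2 OR NOT y5) — y2 is true.
  6. (y2 OR y9) — y2 is true.
  7. (y9 OR y6 OR NOT y4) — NOT y4 is true.
  8. (y10 OR y5 OR y1) — y1 is true.
  9. (y8 OR NOT y6) — y8 is true.
  10. (NOT y9 OR y3 OR y4) — y3 is true.
  11. (NOT y11 OR y7) — NOT y11 is true.
  12. (NOT y3 OR y2) — y2 is true.
  13. (NOT y6 OR y10 OR y3) — y3 is true.
  14. (y6 OR y8) — y8 is true.
  15. (NOT y6 OR NOT y10) — NOT y10 is true.
  16. (NOT y6 OR y2) — y2 is true.
  17. (y10 OR y2) — y2 is true.
  18. (y7 OR NOT y9) — NOT y9 is true.
  19. (NOT y8 OR y9 OR y2) — y2 is true.
  20. (y4 OR y2 OR y5) — y2 is true.
  21. (NOT y4 OR y7) — NOT y4 is true.
  22. (NOT y2 OR y1 OR NOT y11) — y1 is true.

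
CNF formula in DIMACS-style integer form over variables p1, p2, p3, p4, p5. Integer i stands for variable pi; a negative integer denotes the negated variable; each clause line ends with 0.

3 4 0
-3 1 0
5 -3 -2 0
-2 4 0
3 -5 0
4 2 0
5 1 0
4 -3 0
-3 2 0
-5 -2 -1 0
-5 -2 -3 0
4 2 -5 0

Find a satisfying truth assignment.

p1=True  p2=True  p3=False  p4=True  p5=False

p4 occurs only positively in the remaining clauses — set p4 = True.
Set p1 = True and propagate.
The remaining clauses are satisfied by p2 = True, p3 = False, p5 = False.
Every clause has at least one true literal under this assignment.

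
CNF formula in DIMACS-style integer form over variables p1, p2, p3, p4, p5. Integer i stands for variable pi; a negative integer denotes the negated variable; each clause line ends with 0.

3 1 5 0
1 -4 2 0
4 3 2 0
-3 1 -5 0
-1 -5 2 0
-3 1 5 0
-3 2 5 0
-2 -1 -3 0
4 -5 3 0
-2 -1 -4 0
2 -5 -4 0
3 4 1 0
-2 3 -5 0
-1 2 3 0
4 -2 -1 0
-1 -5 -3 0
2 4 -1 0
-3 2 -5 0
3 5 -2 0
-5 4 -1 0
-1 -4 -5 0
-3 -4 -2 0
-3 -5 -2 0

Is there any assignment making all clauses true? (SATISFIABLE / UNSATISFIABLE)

UNSATISFIABLE

p2 = True:
  p3 = True:
    propagation gives p1=False, p5=False; an empty clause results — contradiction.
  p3 = False:
    propagation gives p5=False; an empty clause results — contradiction.
p2 = False:
  p1 = True:
    propagation gives p5=False, p3=False; an empty clause results — contradiction.
  p1 = False:
    propagation gives p4=False, p3=True, p5=False; an empty clause results — contradiction.
Every branch closes, so no satisfying assignment exists.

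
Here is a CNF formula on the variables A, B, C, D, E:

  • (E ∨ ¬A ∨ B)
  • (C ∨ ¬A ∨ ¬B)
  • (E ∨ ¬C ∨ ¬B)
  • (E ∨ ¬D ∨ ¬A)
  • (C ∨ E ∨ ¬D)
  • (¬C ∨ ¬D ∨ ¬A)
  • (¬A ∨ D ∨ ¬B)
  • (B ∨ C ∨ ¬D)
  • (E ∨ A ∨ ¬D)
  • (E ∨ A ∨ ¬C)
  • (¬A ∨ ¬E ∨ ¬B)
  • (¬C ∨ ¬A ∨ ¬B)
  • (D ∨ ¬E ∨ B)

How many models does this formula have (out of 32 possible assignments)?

Case analysis on A and B:
  A=T, B=T: a clause becomes empty — 0.
  A=T, B=F: a clause becomes empty — 0.
  A=F, B=T: 5 of the 8 assignments to (C,D,E) work.
  A=F, B=F: remaining (C,D,E) ∈ {(F,F,F); (T,T,T)} — 2.
Total: 0 + 0 + 5 + 2 = 7.

7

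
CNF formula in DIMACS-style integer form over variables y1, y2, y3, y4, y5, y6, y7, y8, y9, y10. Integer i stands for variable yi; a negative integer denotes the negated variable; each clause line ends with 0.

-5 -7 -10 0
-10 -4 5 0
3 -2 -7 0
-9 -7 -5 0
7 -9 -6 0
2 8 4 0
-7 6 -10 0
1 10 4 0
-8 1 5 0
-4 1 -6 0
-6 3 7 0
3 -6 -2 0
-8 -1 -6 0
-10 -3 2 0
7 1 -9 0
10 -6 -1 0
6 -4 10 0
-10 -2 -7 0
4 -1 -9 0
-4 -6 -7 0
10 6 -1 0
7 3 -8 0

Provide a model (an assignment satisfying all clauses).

y1 = False, y2 = True, y3 = False, y4 = True, y5 = True, y6 = False, y7 = False, y8 = False, y9 = False, y10 = True

Pure literal: y9 appears only negated; assign y9 = False.
Branch on y1: take y1 = False.
Branch on y2: take y2 = True.
Branch on y3: take y3 = False.
  then y7 is forced to False.
  then y6 is forced to False.
  then y8 is forced to False.
For the remaining variables, y4 = True, y5 = True, y10 = True works.
Check each clause:
  1. (¬y7 ∨ ¬y10 ∨ ¬y5) — ¬y7 is true.
  2. (y5 ∨ ¬y10 ∨ ¬y4) — y5 is true.
  3. (¬y2 ∨ y3 ∨ ¬y7) — ¬y7 is true.
  4. (¬y5 ∨ ¬y9 ∨ ¬y7) — ¬y7 is true.
  5. (¬y9 ∨ ¬y6 ∨ y7) — ¬y6 is true.
  6. (y2 ∨ y8 ∨ y4) — y2 is true.
  7. (y6 ∨ ¬y10 ∨ ¬y7) — ¬y7 is true.
  8. (y10 ∨ y1 ∨ y4) — y10 is true.
  9. (y1 ∨ ¬y8 ∨ y5) — ¬y8 is true.
  10. (y1 ∨ ¬y4 ∨ ¬y6) — ¬y6 is true.
  11. (y3 ∨ ¬y6 ∨ y7) — ¬y6 is true.
  12. (¬y6 ∨ y3 ∨ ¬y2) — ¬y6 is true.
  13. (¬y6 ∨ ¬y1 ∨ ¬y8) — ¬y8 is true.
  14. (y2 ∨ ¬y3 ∨ ¬y10) — y2 is true.
  15. (y1 ∨ ¬y9 ∨ y7) — ¬y9 is true.
  16. (y10 ∨ ¬y1 ∨ ¬y6) — y10 is true.
  17. (¬y4 ∨ y6 ∨ y10) — y10 is true.
  18. (¬y10 ∨ ¬y2 ∨ ¬y7) — ¬y7 is true.
  19. (y4 ∨ ¬y9 ∨ ¬y1) — y4 is true.
  20. (¬y6 ∨ ¬y7 ∨ ¬y4) — ¬y7 is true.
  21. (y10 ∨ y6 ∨ ¬y1) — y10 is true.
  22. (y3 ∨ ¬y8 ∨ y7) — ¬y8 is true.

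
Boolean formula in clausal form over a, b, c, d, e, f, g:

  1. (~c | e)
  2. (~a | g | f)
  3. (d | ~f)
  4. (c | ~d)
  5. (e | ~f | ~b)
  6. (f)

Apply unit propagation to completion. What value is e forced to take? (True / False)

(f) stands alone — f = True.
(d | ~f) with f = True leaves only d, so d = True.
(~d | c) with d = True leaves only c, so c = True.
(~c | e) with c = True leaves only e, so e = True.

True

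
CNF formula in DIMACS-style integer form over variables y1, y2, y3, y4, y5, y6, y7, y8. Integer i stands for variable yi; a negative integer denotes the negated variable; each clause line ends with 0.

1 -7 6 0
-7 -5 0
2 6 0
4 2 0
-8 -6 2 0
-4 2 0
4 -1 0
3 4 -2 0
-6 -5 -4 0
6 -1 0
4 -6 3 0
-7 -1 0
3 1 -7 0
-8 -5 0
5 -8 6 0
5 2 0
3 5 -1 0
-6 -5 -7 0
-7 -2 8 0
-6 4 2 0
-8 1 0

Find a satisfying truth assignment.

y1=F  y2=T  y3=F  y4=T  y5=T  y6=F  y7=F  y8=F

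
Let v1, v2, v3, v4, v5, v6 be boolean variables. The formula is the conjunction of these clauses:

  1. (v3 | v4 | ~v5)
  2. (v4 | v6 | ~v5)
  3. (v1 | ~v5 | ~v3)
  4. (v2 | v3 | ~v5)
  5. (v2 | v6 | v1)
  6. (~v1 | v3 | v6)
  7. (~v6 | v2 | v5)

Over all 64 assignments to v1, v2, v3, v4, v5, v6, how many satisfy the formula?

25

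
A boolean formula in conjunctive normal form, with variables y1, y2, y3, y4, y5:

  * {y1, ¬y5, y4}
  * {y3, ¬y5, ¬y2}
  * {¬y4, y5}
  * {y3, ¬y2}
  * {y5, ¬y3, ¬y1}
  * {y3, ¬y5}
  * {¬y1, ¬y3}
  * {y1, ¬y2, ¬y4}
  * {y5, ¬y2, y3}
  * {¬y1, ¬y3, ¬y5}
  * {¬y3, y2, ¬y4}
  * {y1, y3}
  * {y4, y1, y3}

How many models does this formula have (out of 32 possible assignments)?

3

Satisfying assignments:
  y1=0 y2=0 y3=1 y4=0 y5=0
  y1=0 y2=1 y3=1 y4=0 y5=0
  y1=1 y2=0 y3=0 y4=0 y5=0
Count: 3.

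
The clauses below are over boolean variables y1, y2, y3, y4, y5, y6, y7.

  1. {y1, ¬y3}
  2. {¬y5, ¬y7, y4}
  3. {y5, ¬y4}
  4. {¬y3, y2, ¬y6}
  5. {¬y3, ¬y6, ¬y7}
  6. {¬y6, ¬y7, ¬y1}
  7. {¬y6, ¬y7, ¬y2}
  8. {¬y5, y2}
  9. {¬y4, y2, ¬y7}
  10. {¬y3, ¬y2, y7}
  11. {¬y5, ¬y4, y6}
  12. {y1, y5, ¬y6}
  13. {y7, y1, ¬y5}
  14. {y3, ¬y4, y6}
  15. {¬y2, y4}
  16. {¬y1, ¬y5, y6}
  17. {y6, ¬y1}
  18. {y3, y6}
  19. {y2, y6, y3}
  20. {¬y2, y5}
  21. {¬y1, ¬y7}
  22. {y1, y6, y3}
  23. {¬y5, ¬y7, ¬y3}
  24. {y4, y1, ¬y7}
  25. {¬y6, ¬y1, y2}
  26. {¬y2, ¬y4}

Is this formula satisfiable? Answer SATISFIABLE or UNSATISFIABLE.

UNSATISFIABLE

y6 = True:
  y7 = True:
    propagation gives y3=False, y1=False, y2=False, y5=False; an empty clause results — contradiction.
  y7 = False:
    y2 = True:
      propagation gives y3=False, y4=True; contradiction.
    y2 = False:
      propagation gives y3=False, y5=False, y4=False; contradiction.
y6 = False:
  propagation gives y1=False, y3=False; an empty clause results — contradiction.
Every branch closes, so no satisfying assignment exists.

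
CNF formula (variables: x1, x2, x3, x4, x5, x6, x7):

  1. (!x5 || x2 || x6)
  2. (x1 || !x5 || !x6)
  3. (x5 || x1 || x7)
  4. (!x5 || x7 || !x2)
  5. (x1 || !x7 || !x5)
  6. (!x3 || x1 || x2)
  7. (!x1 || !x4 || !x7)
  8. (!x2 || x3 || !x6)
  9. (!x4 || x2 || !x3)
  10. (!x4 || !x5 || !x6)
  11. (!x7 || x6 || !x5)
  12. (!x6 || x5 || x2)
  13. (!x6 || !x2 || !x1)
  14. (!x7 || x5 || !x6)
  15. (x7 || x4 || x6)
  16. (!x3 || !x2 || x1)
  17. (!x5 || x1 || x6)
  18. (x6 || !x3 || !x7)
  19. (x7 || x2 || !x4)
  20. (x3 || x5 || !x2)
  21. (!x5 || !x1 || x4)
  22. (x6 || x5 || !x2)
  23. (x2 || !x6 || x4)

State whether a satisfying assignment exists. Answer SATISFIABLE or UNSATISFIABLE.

SATISFIABLE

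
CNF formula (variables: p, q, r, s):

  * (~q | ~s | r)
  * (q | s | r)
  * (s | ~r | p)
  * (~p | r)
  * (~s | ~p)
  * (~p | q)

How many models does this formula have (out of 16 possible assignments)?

The models are:
  p=F q=F r=F s=T
  p=F q=F r=T s=T
  p=F q=T r=F s=F
  p=F q=T r=T s=T
  p=T q=T r=T s=F
Count: 5.

5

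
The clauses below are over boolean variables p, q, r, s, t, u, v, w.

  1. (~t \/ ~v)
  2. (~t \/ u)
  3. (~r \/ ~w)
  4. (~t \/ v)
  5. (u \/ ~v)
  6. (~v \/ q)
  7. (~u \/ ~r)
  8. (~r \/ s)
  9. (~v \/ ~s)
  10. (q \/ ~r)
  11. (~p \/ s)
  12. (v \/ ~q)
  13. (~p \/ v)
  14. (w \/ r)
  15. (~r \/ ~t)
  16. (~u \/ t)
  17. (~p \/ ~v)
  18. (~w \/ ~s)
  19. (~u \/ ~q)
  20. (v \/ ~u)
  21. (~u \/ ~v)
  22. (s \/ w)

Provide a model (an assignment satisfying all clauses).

p occurs only negated in the remaining clauses — set p = False.
Set q = False and propagate.
  then v is forced to False.
  then t is forced to False.
  then r is forced to False.
  then w is forced to True.
  then u is forced to False.
  then s is forced to False.
Check each clause:
  1. (~t \/ ~v) — ~v is true.
  2. (u \/ ~t) — ~t is true.
  3. (~w \/ ~r) — ~r is true.
  4. (~t \/ v) — ~t is true.
  5. (~v \/ u) — ~v is true.
  6. (q \/ ~v) — ~v is true.
  7. (~u \/ ~r) — ~u is true.
  8. (s \/ ~r) — ~r is true.
  9. (~s \/ ~v) — ~v is true.
  10. (~r \/ q) — ~r is true.
  11. (~p \/ s) — ~p is true.
  12. (v \/ ~q) — ~q is true.
  13. (v \/ ~p) — ~p is true.
  14. (r \/ w) — w is true.
  15. (~r \/ ~t) — ~t is true.
  16. (t \/ ~u) — ~u is true.
  17. (~p \/ ~v) — ~v is true.
  18. (~w \/ ~s) — ~s is true.
  19. (~u \/ ~q) — ~u is true.
  20. (~u \/ v) — ~u is true.
  21. (~u \/ ~v) — ~v is true.
  22. (s \/ w) — w is true.

p=False, q=False, r=False, s=False, t=False, u=False, v=False, w=True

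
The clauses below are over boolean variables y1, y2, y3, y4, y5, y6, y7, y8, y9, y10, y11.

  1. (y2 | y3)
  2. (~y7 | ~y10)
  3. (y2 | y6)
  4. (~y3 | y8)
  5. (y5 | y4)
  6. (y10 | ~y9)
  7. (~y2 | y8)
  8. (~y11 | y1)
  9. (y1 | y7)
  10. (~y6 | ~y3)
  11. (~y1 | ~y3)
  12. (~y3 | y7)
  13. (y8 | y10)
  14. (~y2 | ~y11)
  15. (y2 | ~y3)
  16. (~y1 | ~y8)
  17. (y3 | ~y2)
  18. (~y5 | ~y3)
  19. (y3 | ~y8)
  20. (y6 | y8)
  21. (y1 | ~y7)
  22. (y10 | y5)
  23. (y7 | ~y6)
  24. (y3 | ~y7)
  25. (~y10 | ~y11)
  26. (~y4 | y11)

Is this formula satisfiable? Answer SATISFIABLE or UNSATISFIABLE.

y3 = True:
  propagation gives y8=True, y6=False, y2=True, y1=False; an empty clause results — contradiction.
y3 = False:
  propagation gives y2=True; an empty clause results — contradiction.
Every branch closes, so no satisfying assignment exists.

UNSATISFIABLE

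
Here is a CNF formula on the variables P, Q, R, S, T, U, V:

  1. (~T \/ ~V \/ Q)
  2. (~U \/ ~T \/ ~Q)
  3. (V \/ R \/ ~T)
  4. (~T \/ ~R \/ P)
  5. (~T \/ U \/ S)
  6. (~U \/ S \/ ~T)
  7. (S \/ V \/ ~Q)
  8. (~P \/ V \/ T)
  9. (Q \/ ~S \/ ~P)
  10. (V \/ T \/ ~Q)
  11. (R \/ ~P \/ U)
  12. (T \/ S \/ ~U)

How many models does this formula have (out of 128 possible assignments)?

26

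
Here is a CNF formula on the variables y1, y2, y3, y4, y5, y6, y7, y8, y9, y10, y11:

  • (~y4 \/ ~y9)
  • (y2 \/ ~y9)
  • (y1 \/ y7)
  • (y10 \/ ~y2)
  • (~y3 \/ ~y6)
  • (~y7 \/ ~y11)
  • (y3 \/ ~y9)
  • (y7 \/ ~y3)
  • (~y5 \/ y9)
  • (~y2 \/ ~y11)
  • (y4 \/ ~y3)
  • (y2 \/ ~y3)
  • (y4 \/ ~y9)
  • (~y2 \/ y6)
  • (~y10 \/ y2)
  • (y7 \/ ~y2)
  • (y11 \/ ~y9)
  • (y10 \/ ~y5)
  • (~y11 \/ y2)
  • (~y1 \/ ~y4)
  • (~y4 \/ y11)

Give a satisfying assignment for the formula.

y1=T, y2=T, y3=F, y4=F, y5=F, y6=T, y7=T, y8=F, y9=F, y10=T, y11=F

y5 occurs only negated in the remaining clauses — set y5 = False.
Set y1 = True and propagate.
  then y4 is forced to False.
  then y3 is forced to False.
  then y9 is forced to False.
The remaining clauses are satisfied by y2 = True, y6 = True, y7 = True, y8 = False, y10 = True, y11 = False.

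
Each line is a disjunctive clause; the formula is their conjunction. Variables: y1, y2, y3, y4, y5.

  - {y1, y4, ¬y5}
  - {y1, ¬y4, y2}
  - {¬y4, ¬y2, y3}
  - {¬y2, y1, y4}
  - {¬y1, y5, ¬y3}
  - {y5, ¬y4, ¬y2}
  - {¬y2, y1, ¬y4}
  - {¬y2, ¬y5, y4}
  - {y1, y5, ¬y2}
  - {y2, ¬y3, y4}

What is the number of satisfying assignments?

8

Case analysis on y2 and y4:
  y2=T, y4=T: remaining (y1,y3,y5) ∈ {(T,T,T)} — 1.
  y2=T, y4=F: remaining (y1,y3,y5) ∈ {(T,F,F)} — 1.
  y2=F, y4=T: remaining (y1,y3,y5) ∈ {(T,F,F); (T,F,T); (T,T,T)} — 3.
  y2=F, y4=F: remaining (y1,y3,y5) ∈ {(F,F,F); (T,F,F); (T,F,T)} — 3.
Total: 1 + 1 + 3 + 3 = 8.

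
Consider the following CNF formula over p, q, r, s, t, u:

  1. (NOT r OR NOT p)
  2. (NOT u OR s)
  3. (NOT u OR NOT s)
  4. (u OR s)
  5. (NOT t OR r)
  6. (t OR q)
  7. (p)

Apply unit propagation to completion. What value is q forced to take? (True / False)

Unit clause (p) sets p = True.
From (NOT r OR NOT p) and p = True: r = False.
From (r OR NOT t) and r = False: t = False.
In (t OR q), t is now false; q must hold, so q = True.

True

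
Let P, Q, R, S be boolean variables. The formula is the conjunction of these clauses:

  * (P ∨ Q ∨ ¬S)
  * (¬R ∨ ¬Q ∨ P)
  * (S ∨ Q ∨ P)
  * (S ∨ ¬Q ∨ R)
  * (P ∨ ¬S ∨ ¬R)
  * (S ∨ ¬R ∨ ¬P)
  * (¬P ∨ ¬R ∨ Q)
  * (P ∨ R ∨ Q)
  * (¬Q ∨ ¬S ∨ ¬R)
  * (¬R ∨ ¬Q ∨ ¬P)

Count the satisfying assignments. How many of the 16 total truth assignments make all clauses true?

4

The models are:
  P=F Q=T R=F S=T
  P=T Q=F R=F S=F
  P=T Q=F R=F S=T
  P=T Q=T R=F S=T
That's 4 in total.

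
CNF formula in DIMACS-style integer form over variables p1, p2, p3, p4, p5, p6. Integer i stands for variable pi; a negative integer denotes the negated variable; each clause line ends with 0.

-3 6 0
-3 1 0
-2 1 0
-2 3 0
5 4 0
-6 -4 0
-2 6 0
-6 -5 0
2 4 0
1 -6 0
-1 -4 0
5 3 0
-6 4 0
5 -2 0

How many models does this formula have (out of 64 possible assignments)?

1

The models are:
  p1=F p2=F p3=F p4=T p5=T p6=F
Count: 1.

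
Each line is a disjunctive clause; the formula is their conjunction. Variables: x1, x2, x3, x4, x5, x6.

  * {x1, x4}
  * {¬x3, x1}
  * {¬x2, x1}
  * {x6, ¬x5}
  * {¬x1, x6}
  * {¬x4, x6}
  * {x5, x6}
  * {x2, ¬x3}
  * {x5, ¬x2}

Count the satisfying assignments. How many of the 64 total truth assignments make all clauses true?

10

Split on x1, then x6.
  x1=T, x6=T: x4 free; 4 ways for (x2,x3,x5) × 2^1 = 8.
  x1=T, x6=F: a clause becomes empty — 0.
  x1=F, x6=T: remaining (x2,x3,x4,x5) ∈ {(F,F,T,F); (F,F,T,T)} — 2.
  x1=F, x6=F: a clause becomes empty — 0.
Total: 8 + 0 + 2 + 0 = 10.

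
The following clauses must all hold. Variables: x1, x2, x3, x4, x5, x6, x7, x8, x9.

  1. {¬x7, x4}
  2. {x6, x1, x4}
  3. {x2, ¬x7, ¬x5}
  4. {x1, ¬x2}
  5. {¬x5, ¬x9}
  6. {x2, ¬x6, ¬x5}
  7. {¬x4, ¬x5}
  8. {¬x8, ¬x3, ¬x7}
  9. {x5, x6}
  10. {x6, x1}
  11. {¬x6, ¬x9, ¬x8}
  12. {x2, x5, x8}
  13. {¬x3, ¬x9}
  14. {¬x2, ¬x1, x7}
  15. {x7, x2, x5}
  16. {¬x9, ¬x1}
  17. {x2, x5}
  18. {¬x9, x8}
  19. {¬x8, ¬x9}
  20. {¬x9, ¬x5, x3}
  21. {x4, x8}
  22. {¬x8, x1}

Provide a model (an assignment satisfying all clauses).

x1 = True, x2 = True, x3 = False, x4 = True, x5 = False, x6 = True, x7 = True, x8 = True, x9 = False

x9 occurs only negated in the remaining clauses — set x9 = False.
Set x1 = True and propagate.
Branch on x2: take x2 = True.
  then x7 is forced to True.
  then x4 is forced to True.
  then x5 is forced to False.
  then x6 is forced to True.
Branch on x3: take x3 = False.
x8 is now unconstrained; take x8 = True.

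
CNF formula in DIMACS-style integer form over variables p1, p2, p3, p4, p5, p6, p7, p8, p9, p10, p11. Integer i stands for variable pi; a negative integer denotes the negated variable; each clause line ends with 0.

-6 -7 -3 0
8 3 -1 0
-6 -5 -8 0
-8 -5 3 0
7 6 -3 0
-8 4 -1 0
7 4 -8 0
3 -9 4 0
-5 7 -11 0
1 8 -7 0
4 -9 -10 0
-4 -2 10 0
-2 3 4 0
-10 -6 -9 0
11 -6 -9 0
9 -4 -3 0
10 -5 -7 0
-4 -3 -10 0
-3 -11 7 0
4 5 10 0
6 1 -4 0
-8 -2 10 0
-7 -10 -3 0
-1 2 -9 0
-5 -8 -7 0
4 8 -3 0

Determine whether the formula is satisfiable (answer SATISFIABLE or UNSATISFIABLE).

SATISFIABLE

Branch on p1: take p1 = True.
Try p2 = True.
The remaining clauses are satisfied by p3 = False, p4 = True, p5 = False, p6 = True, p7 = False, p8 = True, p9 = False, p10 = True, p11 = True.
Every clause has at least one true literal under this assignment.
So p1=T, p2=T, p3=F, p4=T, p5=F, p6=T, p7=F, p8=T, p9=F, p10=T, p11=T is a satisfying assignment.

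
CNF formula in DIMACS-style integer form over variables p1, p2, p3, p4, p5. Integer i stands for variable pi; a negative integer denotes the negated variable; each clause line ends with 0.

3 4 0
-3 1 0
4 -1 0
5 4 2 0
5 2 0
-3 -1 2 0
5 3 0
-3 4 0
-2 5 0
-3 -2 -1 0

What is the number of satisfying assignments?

4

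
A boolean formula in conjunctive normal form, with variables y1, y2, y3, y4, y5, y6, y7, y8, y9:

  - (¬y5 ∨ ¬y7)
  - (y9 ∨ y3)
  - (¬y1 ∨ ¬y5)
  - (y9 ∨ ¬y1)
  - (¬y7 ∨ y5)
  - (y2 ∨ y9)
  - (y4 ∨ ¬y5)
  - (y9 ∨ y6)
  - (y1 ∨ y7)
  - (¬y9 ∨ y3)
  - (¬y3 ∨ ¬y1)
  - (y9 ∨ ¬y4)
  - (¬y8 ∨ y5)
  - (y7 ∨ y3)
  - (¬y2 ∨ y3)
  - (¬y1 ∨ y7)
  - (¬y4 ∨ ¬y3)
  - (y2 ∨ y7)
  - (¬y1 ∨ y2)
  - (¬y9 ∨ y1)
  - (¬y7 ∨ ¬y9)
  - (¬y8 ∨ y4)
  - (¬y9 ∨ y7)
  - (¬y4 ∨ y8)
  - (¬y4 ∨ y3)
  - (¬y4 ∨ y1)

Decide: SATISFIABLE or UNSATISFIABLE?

UNSATISFIABLE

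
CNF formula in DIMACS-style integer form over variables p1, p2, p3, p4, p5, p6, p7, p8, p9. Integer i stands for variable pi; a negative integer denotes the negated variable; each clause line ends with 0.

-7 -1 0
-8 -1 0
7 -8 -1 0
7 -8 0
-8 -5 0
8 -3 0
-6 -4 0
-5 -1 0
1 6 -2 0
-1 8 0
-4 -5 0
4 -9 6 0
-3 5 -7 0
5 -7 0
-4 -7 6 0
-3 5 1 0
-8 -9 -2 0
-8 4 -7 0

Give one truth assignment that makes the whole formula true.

p1=F, p2=T, p3=F, p4=F, p5=F, p6=T, p7=F, p8=F, p9=F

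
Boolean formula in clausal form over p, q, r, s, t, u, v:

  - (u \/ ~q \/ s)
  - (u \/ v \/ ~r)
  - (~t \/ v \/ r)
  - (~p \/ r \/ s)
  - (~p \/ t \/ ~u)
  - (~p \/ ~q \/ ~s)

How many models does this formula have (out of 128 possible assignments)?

57

Split on p, then r.
  p=T, r=T: 10 of the 32 assignments to (q,s,t,u,v) work.
  p=T, r=F: remaining (q,s,t,u,v) ∈ {(F,T,F,F,F); (F,T,F,F,T); (F,T,T,F,T); (F,T,T,T,T)} — 4.
  p=F, r=T: t free; 11 ways for (q,s,u,v) × 2^1 = 22.
  p=F, r=F: 21 of the 32 assignments to (q,s,t,u,v) work.
Total: 10 + 4 + 22 + 21 = 57.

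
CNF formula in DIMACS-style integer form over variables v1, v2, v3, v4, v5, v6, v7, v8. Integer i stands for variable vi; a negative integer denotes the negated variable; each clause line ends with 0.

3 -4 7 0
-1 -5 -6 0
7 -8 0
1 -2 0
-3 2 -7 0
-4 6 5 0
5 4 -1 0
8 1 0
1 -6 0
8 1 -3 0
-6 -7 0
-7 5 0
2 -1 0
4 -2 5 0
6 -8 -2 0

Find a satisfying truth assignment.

v1=True, v2=True, v3=False, v4=False, v5=True, v6=False, v7=False, v8=False

Check each clause:
  1. (v3 \/ v7 \/ ~v4) — ~v4 is true.
  2. (~v5 \/ ~v1 \/ ~v6) — ~v6 is true.
  3. (~v8 \/ v7) — ~v8 is true.
  4. (~v2 \/ v1) — v1 is true.
  5. (~v7 \/ ~v3 \/ v2) — ~v7 is true.
  6. (v5 \/ ~v4 \/ v6) — ~v4 is true.
  7. (v5 \/ v4 \/ ~v1) — v5 is true.
  8. (v1 \/ v8) — v1 is true.
  9. (~v6 \/ v1) — v1 is true.
  10. (v1 \/ v8 \/ ~v3) — v1 is true.
  11. (~v6 \/ ~v7) — ~v7 is true.
  12. (v5 \/ ~v7) — ~v7 is true.
  13. (v2 \/ ~v1) — v2 is true.
  14. (v5 \/ ~v2 \/ v4) — v5 is true.
  15. (~v2 \/ v6 \/ ~v8) — ~v8 is true.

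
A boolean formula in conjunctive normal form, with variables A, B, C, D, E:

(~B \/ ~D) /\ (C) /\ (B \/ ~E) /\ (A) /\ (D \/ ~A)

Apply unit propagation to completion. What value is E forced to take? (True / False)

(C) is a unit clause: C = True.
(A) is a unit clause: A = True.
From (D \/ ~A) and A = True: D = True.
(~D \/ ~B) with D = True leaves only ~B, so B = False.
(~E \/ B) with B = False leaves only ~E, so E = False.

False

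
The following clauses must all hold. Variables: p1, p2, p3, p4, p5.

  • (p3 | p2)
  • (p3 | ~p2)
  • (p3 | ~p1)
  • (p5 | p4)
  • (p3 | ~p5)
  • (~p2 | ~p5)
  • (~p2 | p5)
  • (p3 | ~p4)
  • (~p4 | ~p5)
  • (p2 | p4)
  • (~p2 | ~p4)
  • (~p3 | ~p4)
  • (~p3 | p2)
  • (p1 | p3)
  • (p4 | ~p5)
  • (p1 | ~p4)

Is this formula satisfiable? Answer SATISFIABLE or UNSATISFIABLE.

p3 = True:
  propagation gives p4=False, p5=True; an empty clause results — contradiction.
p3 = False:
  propagation gives p2=True; an empty clause results — contradiction.
Every branch closes, so no satisfying assignment exists.

UNSATISFIABLE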